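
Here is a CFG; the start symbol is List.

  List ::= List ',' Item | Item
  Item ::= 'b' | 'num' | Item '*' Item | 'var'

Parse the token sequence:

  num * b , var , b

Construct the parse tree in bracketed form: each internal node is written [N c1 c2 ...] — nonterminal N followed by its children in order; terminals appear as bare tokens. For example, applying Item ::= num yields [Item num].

[List [List [List [Item [Item num] * [Item b]]] , [Item var]] , [Item b]]

List
List , Item
List , Item , Item
Item , Item , Item
Item * Item , Item , Item
num * Item , Item , Item
num * b , Item , Item
num * b , var , Item
num * b , var , b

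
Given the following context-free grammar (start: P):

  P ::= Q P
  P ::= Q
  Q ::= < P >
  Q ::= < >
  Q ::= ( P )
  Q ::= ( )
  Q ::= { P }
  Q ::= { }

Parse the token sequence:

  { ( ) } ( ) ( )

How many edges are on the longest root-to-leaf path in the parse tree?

[P [Q { [P [Q ( )]] }] [P [Q ( )] [P [Q ( )]]]]

4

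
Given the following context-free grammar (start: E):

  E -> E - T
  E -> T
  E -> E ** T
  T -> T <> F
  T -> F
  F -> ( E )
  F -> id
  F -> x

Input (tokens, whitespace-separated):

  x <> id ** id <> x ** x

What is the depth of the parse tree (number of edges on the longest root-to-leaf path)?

[E [E [E [T [T [F x]] <> [F id]]] ** [T [T [F id]] <> [F x]]] ** [T [F x]]]

6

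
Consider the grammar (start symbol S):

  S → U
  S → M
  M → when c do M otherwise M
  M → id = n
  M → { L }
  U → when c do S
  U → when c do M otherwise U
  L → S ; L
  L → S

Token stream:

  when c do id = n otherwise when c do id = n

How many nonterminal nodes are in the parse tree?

6

[S [U when c do [M id = n] otherwise [U when c do [S [M id = n]]]]]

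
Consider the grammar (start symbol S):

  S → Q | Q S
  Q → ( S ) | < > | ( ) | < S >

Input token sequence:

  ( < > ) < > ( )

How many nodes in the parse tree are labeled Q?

4

[S [Q ( [S [Q < >]] )] [S [Q < >] [S [Q ( )]]]]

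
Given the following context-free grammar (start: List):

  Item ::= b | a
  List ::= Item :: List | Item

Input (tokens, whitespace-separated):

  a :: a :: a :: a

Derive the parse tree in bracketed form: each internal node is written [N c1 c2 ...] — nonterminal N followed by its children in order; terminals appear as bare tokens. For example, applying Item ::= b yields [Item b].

[List [Item a] :: [List [Item a] :: [List [Item a] :: [List [Item a]]]]]

List
Item :: List
a :: List
a :: Item :: List
a :: a :: List
a :: a :: Item :: List
a :: a :: a :: List
a :: a :: a :: Item
a :: a :: a :: a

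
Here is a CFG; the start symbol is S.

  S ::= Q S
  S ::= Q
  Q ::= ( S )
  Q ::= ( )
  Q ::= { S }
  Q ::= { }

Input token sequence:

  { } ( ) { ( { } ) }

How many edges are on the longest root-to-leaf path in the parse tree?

[S [Q { }] [S [Q ( )] [S [Q { [S [Q ( [S [Q { }]] )]] }]]]]

8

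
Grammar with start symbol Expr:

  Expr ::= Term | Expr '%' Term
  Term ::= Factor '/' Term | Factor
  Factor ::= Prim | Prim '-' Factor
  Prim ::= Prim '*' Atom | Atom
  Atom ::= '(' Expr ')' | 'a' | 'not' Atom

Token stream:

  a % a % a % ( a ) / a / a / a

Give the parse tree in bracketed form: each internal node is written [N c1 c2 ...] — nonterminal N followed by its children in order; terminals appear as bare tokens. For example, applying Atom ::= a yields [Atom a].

[Expr [Expr [Expr [Expr [Term [Factor [Prim [Atom a]]]]] % [Term [Factor [Prim [Atom a]]]]] % [Term [Factor [Prim [Atom a]]]]] % [Term [Factor [Prim [Atom ( [Expr [Term [Factor [Prim [Atom a]]]]] )]]] / [Term [Factor [Prim [Atom a]]] / [Term [Factor [Prim [Atom a]]] / [Term [Factor [Prim [Atom a]]]]]]]]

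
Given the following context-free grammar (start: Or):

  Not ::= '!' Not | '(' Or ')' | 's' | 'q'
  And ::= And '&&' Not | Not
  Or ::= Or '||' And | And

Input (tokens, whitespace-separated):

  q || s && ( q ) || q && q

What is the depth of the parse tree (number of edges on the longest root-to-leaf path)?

7

[Or [Or [Or [And [Not q]]] || [And [And [Not s]] && [Not ( [Or [And [Not q]]] )]]] || [And [And [Not q]] && [Not q]]]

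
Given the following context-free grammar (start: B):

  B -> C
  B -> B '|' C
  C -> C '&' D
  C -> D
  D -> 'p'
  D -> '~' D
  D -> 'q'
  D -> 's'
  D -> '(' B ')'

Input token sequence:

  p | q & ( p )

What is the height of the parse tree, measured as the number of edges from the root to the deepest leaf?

6

[B [B [C [D p]]] | [C [C [D q]] & [D ( [B [C [D p]]] )]]]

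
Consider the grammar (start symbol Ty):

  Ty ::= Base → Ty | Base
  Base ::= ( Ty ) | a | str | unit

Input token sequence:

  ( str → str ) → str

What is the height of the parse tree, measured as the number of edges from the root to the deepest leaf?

5

[Ty [Base ( [Ty [Base str] → [Ty [Base str]]] )] → [Ty [Base str]]]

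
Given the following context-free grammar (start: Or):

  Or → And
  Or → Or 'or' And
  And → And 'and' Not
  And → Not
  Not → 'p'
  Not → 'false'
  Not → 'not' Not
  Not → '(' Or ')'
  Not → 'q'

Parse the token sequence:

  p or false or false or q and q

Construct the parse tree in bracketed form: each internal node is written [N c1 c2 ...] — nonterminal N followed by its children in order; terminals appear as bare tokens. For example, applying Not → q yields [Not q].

Or
Or or And
Or or And or And
Or or And or And or And
And or And or And or And
Not or And or And or And
p or And or And or And
p or Not or And or And
p or false or And or And
p or false or Not or And
p or false or false or And
p or false or false or And and Not
p or false or false or Not and Not
p or false or false or q and Not
p or false or false or q and q

[Or [Or [Or [Or [And [Not p]]] or [And [Not false]]] or [And [Not false]]] or [And [And [Not q]] and [Not q]]]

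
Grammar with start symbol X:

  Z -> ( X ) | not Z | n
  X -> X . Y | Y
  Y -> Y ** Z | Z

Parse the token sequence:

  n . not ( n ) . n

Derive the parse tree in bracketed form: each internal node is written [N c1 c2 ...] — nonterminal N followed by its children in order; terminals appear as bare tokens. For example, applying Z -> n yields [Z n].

X
X . Y
X . Y . Y
Y . Y . Y
Z . Y . Y
n . Y . Y
n . Z . Y
n . not Z . Y
n . not ( X ) . Y
n . not ( Y ) . Y
n . not ( Z ) . Y
n . not ( n ) . Y
n . not ( n ) . Z
n . not ( n ) . n

[X [X [X [Y [Z n]]] . [Y [Z not [Z ( [X [Y [Z n]]] )]]]] . [Y [Z n]]]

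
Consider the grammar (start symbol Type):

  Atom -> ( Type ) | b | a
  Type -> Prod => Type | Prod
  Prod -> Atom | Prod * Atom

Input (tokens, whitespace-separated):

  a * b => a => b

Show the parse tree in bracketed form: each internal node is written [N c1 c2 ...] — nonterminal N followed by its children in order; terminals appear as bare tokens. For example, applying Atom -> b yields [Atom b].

[Type [Prod [Prod [Atom a]] * [Atom b]] => [Type [Prod [Atom a]] => [Type [Prod [Atom b]]]]]

Type
Prod => Type
Prod * Atom => Type
Atom * Atom => Type
a * Atom => Type
a * b => Type
a * b => Prod => Type
a * b => Atom => Type
a * b => a => Type
a * b => a => Prod
a * b => a => Atom
a * b => a => b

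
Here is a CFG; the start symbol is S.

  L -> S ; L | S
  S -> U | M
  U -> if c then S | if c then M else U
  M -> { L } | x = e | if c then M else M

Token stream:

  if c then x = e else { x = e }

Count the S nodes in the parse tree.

[S [M if c then [M x = e] else [M { [L [S [M x = e]]] }]]]

2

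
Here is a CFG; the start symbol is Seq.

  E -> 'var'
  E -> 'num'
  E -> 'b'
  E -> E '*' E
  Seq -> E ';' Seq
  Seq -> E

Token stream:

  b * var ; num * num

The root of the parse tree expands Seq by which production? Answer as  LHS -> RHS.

[Seq [E [E b] * [E var]] ; [Seq [E [E num] * [E num]]]]

Seq -> E ';' Seq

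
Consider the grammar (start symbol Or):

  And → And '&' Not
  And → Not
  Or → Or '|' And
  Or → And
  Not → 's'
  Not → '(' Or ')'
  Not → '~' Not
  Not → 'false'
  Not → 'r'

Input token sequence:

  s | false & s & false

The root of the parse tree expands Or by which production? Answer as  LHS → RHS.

Or → Or '|' And

[Or [Or [And [Not s]]] | [And [And [And [Not false]] & [Not s]] & [Not false]]]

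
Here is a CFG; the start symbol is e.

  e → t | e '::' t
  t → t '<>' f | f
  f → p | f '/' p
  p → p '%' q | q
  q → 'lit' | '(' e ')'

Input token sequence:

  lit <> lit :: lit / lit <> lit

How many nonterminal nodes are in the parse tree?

21

[e [e [t [t [f [p [q lit]]]] <> [f [p [q lit]]]]] :: [t [t [f [f [p [q lit]]] / [p [q lit]]]] <> [f [p [q lit]]]]]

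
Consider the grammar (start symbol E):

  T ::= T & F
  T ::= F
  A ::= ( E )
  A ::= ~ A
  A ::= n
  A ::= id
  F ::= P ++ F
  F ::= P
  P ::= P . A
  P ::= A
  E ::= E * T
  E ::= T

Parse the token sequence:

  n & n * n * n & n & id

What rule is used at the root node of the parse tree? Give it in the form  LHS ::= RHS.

[E [E [E [T [T [F [P [A n]]]] & [F [P [A n]]]]] * [T [F [P [A n]]]]] * [T [T [T [F [P [A n]]]] & [F [P [A n]]]] & [F [P [A id]]]]]

E ::= E * T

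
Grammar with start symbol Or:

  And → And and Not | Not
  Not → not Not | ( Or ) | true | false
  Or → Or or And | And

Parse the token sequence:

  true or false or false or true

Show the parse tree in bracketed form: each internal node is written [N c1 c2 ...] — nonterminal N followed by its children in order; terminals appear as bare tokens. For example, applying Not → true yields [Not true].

[Or [Or [Or [Or [And [Not true]]] or [And [Not false]]] or [And [Not false]]] or [And [Not true]]]

Or
Or or And
Or or And or And
Or or And or And or And
And or And or And or And
Not or And or And or And
true or And or And or And
true or Not or And or And
true or false or And or And
true or false or Not or And
true or false or false or And
true or false or false or Not
true or false or false or true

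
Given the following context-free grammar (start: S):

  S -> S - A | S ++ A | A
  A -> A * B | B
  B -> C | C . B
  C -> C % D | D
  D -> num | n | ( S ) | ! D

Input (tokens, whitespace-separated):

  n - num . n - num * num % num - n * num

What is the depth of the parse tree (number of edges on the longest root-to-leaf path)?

[S [S [S [S [A [B [C [D n]]]]] - [A [B [C [D num]] . [B [C [D n]]]]]] - [A [A [B [C [D num]]]] * [B [C [C [D num]] % [D num]]]]] - [A [A [B [C [D n]]]] * [B [C [D num]]]]]

8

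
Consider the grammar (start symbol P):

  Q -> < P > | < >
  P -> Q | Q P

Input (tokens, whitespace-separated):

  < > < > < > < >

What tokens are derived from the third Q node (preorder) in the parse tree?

[P [Q < >] [P [Q < >] [P [Q < >] [P [Q < >]]]]]

< >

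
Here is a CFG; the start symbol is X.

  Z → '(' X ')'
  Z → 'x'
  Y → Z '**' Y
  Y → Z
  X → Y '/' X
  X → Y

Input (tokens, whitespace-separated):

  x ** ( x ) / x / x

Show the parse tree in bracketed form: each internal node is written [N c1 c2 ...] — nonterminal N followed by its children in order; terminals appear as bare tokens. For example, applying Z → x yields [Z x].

X
Y / X
Z ** Y / X
x ** Y / X
x ** Z / X
x ** ( X ) / X
x ** ( Y ) / X
x ** ( Z ) / X
x ** ( x ) / X
x ** ( x ) / Y / X
x ** ( x ) / Z / X
x ** ( x ) / x / X
x ** ( x ) / x / Y
x ** ( x ) / x / Z
x ** ( x ) / x / x

[X [Y [Z x] ** [Y [Z ( [X [Y [Z x]]] )]]] / [X [Y [Z x]] / [X [Y [Z x]]]]]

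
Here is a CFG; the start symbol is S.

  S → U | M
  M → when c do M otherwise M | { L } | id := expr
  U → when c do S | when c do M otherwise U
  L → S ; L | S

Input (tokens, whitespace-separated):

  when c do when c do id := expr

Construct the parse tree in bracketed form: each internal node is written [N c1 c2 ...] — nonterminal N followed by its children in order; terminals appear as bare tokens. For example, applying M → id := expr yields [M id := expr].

[S [U when c do [S [U when c do [S [M id := expr]]]]]]

S
U
when c do S
when c do U
when c do when c do S
when c do when c do M
when c do when c do id := expr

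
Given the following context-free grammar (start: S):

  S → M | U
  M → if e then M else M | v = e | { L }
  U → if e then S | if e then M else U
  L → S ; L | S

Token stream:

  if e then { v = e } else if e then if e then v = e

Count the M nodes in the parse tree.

3

[S [U if e then [M { [L [S [M v = e]]] }] else [U if e then [S [U if e then [S [M v = e]]]]]]]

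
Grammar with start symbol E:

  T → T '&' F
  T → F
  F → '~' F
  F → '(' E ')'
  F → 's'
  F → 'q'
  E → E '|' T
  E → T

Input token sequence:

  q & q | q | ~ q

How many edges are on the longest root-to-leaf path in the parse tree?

[E [E [E [T [T [F q]] & [F q]]] | [T [F q]]] | [T [F ~ [F q]]]]

6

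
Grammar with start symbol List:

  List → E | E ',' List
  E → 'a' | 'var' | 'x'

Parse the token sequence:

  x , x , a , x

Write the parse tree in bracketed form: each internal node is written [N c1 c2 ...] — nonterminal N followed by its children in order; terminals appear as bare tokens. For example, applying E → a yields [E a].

List
E , List
x , List
x , E , List
x , x , List
x , x , E , List
x , x , a , List
x , x , a , E
x , x , a , x

[List [E x] , [List [E x] , [List [E a] , [List [E x]]]]]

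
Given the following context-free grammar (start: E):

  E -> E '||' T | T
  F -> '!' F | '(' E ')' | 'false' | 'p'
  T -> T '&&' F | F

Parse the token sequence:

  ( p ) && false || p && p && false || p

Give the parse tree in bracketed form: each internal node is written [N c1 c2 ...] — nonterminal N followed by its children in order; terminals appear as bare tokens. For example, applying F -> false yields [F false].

E
E || T
E || T || T
T || T || T
T && F || T || T
F && F || T || T
( E ) && F || T || T
( T ) && F || T || T
( F ) && F || T || T
( p ) && F || T || T
( p ) && false || T || T
( p ) && false || T && F || T
( p ) && false || T && F && F || T
( p ) && false || F && F && F || T
( p ) && false || p && F && F || T
( p ) && false || p && p && F || T
( p ) && false || p && p && false || T
( p ) && false || p && p && false || F
( p ) && false || p && p && false || p

[E [E [E [T [T [F ( [E [T [F p]]] )]] && [F false]]] || [T [T [T [F p]] && [F p]] && [F false]]] || [T [F p]]]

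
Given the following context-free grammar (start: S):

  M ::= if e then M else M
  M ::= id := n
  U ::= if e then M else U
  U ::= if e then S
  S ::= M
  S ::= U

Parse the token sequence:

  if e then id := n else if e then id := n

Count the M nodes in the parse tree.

2

[S [U if e then [M id := n] else [U if e then [S [M id := n]]]]]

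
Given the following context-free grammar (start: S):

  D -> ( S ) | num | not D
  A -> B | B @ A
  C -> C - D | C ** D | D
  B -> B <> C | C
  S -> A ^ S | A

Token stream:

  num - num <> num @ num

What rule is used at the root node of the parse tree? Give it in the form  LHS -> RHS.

[S [A [B [B [C [C [D num]] - [D num]]] <> [C [D num]]] @ [A [B [C [D num]]]]]]

S -> A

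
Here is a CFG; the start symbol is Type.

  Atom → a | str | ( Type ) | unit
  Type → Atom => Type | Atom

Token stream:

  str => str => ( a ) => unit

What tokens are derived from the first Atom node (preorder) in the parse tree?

[Type [Atom str] => [Type [Atom str] => [Type [Atom ( [Type [Atom a]] )] => [Type [Atom unit]]]]]

str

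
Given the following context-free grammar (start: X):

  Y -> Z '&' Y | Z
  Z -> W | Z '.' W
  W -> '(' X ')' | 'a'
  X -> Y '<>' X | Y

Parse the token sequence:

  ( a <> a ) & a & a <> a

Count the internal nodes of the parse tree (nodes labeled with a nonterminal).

[X [Y [Z [W ( [X [Y [Z [W a]]] <> [X [Y [Z [W a]]]]] )]] & [Y [Z [W a]] & [Y [Z [W a]]]]] <> [X [Y [Z [W a]]]]]

22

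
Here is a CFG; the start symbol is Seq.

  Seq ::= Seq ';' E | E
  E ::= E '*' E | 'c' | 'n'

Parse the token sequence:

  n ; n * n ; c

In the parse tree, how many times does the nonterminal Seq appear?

3

[Seq [Seq [Seq [E n]] ; [E [E n] * [E n]]] ; [E c]]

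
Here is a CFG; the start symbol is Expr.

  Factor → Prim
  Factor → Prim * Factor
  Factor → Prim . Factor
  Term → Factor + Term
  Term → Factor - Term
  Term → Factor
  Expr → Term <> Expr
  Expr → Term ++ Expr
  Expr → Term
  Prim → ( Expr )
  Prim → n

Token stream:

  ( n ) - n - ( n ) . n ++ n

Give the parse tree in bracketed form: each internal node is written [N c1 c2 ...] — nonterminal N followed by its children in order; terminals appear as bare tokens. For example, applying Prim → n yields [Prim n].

[Expr [Term [Factor [Prim ( [Expr [Term [Factor [Prim n]]]] )]] - [Term [Factor [Prim n]] - [Term [Factor [Prim ( [Expr [Term [Factor [Prim n]]]] )] . [Factor [Prim n]]]]]] ++ [Expr [Term [Factor [Prim n]]]]]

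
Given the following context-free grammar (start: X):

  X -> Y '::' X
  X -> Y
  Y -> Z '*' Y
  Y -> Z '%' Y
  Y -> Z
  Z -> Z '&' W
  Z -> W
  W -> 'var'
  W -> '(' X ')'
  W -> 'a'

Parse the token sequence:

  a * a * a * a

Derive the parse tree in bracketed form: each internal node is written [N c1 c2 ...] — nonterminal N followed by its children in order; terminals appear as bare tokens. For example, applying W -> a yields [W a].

[X [Y [Z [W a]] * [Y [Z [W a]] * [Y [Z [W a]] * [Y [Z [W a]]]]]]]

X
Y
Z * Y
W * Y
a * Y
a * Z * Y
a * W * Y
a * a * Y
a * a * Z * Y
a * a * W * Y
a * a * a * Y
a * a * a * Z
a * a * a * W
a * a * a * a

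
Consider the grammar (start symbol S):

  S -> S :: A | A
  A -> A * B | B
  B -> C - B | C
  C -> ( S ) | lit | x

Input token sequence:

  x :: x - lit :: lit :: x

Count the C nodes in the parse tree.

[S [S [S [S [A [B [C x]]]] :: [A [B [C x] - [B [C lit]]]]] :: [A [B [C lit]]]] :: [A [B [C x]]]]

5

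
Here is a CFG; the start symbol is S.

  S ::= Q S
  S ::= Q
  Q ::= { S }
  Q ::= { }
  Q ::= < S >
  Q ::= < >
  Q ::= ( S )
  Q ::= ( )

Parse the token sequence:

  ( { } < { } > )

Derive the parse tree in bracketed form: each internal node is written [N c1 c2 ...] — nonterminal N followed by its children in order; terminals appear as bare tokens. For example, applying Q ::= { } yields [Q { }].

[S [Q ( [S [Q { }] [S [Q < [S [Q { }]] >]]] )]]

S
Q
( S )
( Q S )
( { } S )
( { } Q )
( { } < S > )
( { } < Q > )
( { } < { } > )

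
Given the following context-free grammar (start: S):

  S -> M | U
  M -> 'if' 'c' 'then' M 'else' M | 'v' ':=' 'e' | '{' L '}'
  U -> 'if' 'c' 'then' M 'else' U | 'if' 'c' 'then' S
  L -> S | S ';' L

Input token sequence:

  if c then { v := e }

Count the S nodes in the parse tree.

3

[S [U if c then [S [M { [L [S [M v := e]]] }]]]]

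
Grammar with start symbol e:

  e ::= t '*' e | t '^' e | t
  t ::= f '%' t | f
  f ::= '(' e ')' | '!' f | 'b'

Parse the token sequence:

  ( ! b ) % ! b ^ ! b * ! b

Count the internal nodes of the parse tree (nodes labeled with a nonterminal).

[e [t [f ( [e [t [f ! [f b]]]] )] % [t [f ! [f b]]]] ^ [e [t [f ! [f b]]] * [e [t [f ! [f b]]]]]]

18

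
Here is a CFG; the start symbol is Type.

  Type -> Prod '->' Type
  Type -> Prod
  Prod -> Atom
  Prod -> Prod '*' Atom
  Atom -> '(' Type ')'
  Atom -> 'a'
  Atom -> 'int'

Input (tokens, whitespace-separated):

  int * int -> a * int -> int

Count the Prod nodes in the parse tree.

5

[Type [Prod [Prod [Atom int]] * [Atom int]] -> [Type [Prod [Prod [Atom a]] * [Atom int]] -> [Type [Prod [Atom int]]]]]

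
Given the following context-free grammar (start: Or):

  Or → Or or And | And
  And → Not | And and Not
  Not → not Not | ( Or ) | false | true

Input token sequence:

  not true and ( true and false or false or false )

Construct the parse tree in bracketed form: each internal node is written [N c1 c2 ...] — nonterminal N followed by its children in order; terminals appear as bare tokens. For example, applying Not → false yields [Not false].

Or
And
And and Not
Not and Not
not Not and Not
not true and Not
not true and ( Or )
not true and ( Or or And )
not true and ( Or or And or And )
not true and ( And or And or And )
not true and ( And and Not or And or And )
not true and ( Not and Not or And or And )
not true and ( true and Not or And or And )
not true and ( true and false or And or And )
not true and ( true and false or Not or And )
not true and ( true and false or false or And )
not true and ( true and false or false or Not )
not true and ( true and false or false or false )

[Or [And [And [Not not [Not true]]] and [Not ( [Or [Or [Or [And [And [Not true]] and [Not false]]] or [And [Not false]]] or [And [Not false]]] )]]]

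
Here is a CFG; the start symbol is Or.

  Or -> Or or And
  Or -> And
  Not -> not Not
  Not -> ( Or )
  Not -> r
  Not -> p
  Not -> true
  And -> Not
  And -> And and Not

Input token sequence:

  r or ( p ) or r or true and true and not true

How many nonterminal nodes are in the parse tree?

[Or [Or [Or [Or [And [Not r]]] or [And [Not ( [Or [And [Not p]]] )]]] or [And [Not r]]] or [And [And [And [Not true]] and [Not true]] and [Not not [Not true]]]]

20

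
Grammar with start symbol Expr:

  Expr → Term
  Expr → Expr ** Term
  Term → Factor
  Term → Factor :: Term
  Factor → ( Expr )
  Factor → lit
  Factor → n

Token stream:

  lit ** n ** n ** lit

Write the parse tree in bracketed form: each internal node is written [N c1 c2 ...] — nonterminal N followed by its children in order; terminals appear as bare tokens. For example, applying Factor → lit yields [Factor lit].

[Expr [Expr [Expr [Expr [Term [Factor lit]]] ** [Term [Factor n]]] ** [Term [Factor n]]] ** [Term [Factor lit]]]

Expr
Expr ** Term
Expr ** Term ** Term
Expr ** Term ** Term ** Term
Term ** Term ** Term ** Term
Factor ** Term ** Term ** Term
lit ** Term ** Term ** Term
lit ** Factor ** Term ** Term
lit ** n ** Term ** Term
lit ** n ** Factor ** Term
lit ** n ** n ** Term
lit ** n ** n ** Factor
lit ** n ** n ** lit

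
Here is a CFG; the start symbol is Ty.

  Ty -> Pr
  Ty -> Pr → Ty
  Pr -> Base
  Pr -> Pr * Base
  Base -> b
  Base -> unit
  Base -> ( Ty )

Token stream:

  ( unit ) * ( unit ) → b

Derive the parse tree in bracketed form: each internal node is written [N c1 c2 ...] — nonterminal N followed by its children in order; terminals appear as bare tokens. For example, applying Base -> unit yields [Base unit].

[Ty [Pr [Pr [Base ( [Ty [Pr [Base unit]]] )]] * [Base ( [Ty [Pr [Base unit]]] )]] → [Ty [Pr [Base b]]]]

Ty
Pr → Ty
Pr * Base → Ty
Base * Base → Ty
( Ty ) * Base → Ty
( Pr ) * Base → Ty
( Base ) * Base → Ty
( unit ) * Base → Ty
( unit ) * ( Ty ) → Ty
( unit ) * ( Pr ) → Ty
( unit ) * ( Base ) → Ty
( unit ) * ( unit ) → Ty
( unit ) * ( unit ) → Pr
( unit ) * ( unit ) → Base
( unit ) * ( unit ) → b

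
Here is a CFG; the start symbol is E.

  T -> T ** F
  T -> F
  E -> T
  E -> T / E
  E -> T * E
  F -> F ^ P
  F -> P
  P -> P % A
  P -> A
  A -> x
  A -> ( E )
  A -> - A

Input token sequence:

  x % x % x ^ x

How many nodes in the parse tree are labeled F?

[E [T [F [F [P [P [P [A x]] % [A x]] % [A x]]] ^ [P [A x]]]]]

2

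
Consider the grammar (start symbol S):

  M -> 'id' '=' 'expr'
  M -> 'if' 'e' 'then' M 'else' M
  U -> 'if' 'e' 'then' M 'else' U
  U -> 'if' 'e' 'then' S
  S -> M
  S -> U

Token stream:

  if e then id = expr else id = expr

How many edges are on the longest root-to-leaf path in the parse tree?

[S [M if e then [M id = expr] else [M id = expr]]]

3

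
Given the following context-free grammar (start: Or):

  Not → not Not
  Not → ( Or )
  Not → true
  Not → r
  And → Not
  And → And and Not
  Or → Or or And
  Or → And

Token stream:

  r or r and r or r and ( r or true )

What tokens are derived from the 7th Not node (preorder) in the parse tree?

true

[Or [Or [Or [And [Not r]]] or [And [And [Not r]] and [Not r]]] or [And [And [Not r]] and [Not ( [Or [Or [And [Not r]]] or [And [Not true]]] )]]]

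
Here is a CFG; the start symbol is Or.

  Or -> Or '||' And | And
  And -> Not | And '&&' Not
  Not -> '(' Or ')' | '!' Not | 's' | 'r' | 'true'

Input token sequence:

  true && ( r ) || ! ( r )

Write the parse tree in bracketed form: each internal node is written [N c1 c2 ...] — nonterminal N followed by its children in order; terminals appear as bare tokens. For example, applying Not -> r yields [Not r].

[Or [Or [And [And [Not true]] && [Not ( [Or [And [Not r]]] )]]] || [And [Not ! [Not ( [Or [And [Not r]]] )]]]]

Or
Or || And
And || And
And && Not || And
Not && Not || And
true && Not || And
true && ( Or ) || And
true && ( And ) || And
true && ( Not ) || And
true && ( r ) || And
true && ( r ) || Not
true && ( r ) || ! Not
true && ( r ) || ! ( Or )
true && ( r ) || ! ( And )
true && ( r ) || ! ( Not )
true && ( r ) || ! ( r )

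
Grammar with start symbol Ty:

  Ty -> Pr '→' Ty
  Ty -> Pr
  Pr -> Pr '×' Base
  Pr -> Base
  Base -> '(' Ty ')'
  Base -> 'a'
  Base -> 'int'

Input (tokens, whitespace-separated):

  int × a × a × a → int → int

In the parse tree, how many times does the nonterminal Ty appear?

3

[Ty [Pr [Pr [Pr [Pr [Base int]] × [Base a]] × [Base a]] × [Base a]] → [Ty [Pr [Base int]] → [Ty [Pr [Base int]]]]]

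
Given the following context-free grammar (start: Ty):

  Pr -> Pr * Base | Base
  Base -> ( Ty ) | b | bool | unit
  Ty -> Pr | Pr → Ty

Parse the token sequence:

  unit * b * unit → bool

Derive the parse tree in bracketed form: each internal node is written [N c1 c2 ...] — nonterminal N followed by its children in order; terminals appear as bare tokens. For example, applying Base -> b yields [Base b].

Ty
Pr → Ty
Pr * Base → Ty
Pr * Base * Base → Ty
Base * Base * Base → Ty
unit * Base * Base → Ty
unit * b * Base → Ty
unit * b * unit → Ty
unit * b * unit → Pr
unit * b * unit → Base
unit * b * unit → bool

[Ty [Pr [Pr [Pr [Base unit]] * [Base b]] * [Base unit]] → [Ty [Pr [Base bool]]]]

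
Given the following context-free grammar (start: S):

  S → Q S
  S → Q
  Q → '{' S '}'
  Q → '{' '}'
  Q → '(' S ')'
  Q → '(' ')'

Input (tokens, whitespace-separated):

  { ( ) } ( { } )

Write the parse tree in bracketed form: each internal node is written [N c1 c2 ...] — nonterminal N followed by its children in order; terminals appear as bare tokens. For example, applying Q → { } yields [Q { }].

S
Q S
{ S } S
{ Q } S
{ ( ) } S
{ ( ) } Q
{ ( ) } ( S )
{ ( ) } ( Q )
{ ( ) } ( { } )

[S [Q { [S [Q ( )]] }] [S [Q ( [S [Q { }]] )]]]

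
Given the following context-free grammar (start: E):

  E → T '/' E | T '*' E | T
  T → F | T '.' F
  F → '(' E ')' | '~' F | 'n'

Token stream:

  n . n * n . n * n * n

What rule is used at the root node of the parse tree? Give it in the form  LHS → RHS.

[E [T [T [F n]] . [F n]] * [E [T [T [F n]] . [F n]] * [E [T [F n]] * [E [T [F n]]]]]]

E → T '*' E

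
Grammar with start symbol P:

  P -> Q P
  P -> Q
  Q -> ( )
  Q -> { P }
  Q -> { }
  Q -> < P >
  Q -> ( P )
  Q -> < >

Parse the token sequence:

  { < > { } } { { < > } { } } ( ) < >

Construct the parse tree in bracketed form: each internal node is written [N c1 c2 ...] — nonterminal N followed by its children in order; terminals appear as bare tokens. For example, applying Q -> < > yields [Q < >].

P
Q P
{ P } P
{ Q P } P
{ < > P } P
{ < > Q } P
{ < > { } } P
{ < > { } } Q P
{ < > { } } { P } P
{ < > { } } { Q P } P
{ < > { } } { { P } P } P
{ < > { } } { { Q } P } P
{ < > { } } { { < > } P } P
{ < > { } } { { < > } Q } P
{ < > { } } { { < > } { } } P
{ < > { } } { { < > } { } } Q P
{ < > { } } { { < > } { } } ( ) P
{ < > { } } { { < > } { } } ( ) Q
{ < > { } } { { < > } { } } ( ) < >

[P [Q { [P [Q < >] [P [Q { }]]] }] [P [Q { [P [Q { [P [Q < >]] }] [P [Q { }]]] }] [P [Q ( )] [P [Q < >]]]]]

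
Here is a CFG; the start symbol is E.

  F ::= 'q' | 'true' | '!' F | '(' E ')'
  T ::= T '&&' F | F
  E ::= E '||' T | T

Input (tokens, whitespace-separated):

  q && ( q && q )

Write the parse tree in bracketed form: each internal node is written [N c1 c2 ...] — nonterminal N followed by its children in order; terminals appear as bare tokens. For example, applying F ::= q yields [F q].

[E [T [T [F q]] && [F ( [E [T [T [F q]] && [F q]]] )]]]

E
T
T && F
F && F
q && F
q && ( E )
q && ( T )
q && ( T && F )
q && ( F && F )
q && ( q && F )
q && ( q && q )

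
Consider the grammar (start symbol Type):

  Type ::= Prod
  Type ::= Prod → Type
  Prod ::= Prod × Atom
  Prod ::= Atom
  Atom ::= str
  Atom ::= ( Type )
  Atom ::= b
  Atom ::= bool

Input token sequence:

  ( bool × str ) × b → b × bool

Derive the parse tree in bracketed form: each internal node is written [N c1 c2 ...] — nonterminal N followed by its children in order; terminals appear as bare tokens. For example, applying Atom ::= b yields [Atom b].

Type
Prod → Type
Prod × Atom → Type
Atom × Atom → Type
( Type ) × Atom → Type
( Prod ) × Atom → Type
( Prod × Atom ) × Atom → Type
( Atom × Atom ) × Atom → Type
( bool × Atom ) × Atom → Type
( bool × str ) × Atom → Type
( bool × str ) × b → Type
( bool × str ) × b → Prod
( bool × str ) × b → Prod × Atom
( bool × str ) × b → Atom × Atom
( bool × str ) × b → b × Atom
( bool × str ) × b → b × bool

[Type [Prod [Prod [Atom ( [Type [Prod [Prod [Atom bool]] × [Atom str]]] )]] × [Atom b]] → [Type [Prod [Prod [Atom b]] × [Atom bool]]]]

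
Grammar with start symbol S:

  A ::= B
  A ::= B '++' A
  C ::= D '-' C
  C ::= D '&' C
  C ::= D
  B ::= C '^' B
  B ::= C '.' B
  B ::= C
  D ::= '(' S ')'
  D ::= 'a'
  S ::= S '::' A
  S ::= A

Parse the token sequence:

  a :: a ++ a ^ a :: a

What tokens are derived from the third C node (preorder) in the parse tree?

a

[S [S [S [A [B [C [D a]]]]] :: [A [B [C [D a]]] ++ [A [B [C [D a]] ^ [B [C [D a]]]]]]] :: [A [B [C [D a]]]]]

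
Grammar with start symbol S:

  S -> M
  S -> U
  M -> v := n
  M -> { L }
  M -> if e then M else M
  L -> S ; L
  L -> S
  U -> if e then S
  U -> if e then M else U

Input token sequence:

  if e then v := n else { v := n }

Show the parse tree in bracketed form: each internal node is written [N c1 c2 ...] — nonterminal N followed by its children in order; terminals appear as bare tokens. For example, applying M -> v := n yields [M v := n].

S
M
if e then M else M
if e then v := n else M
if e then v := n else { L }
if e then v := n else { S }
if e then v := n else { M }
if e then v := n else { v := n }

[S [M if e then [M v := n] else [M { [L [S [M v := n]]] }]]]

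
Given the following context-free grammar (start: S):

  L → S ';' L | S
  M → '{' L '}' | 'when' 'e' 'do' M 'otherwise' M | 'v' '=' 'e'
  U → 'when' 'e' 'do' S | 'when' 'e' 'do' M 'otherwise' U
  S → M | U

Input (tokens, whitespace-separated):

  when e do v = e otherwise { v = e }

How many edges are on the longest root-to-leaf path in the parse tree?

6

[S [M when e do [M v = e] otherwise [M { [L [S [M v = e]]] }]]]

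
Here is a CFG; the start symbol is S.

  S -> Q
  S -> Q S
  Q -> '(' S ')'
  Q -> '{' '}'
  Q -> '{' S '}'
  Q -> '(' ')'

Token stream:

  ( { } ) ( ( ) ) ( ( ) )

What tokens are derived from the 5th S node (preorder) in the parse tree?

[S [Q ( [S [Q { }]] )] [S [Q ( [S [Q ( )]] )] [S [Q ( [S [Q ( )]] )]]]]

( ( ) )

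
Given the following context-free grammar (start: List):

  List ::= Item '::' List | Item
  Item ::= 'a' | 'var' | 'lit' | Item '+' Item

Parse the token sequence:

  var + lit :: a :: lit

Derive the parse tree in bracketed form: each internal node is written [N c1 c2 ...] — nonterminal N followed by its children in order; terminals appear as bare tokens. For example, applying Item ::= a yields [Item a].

List
Item :: List
Item + Item :: List
var + Item :: List
var + lit :: List
var + lit :: Item :: List
var + lit :: a :: List
var + lit :: a :: Item
var + lit :: a :: lit

[List [Item [Item var] + [Item lit]] :: [List [Item a] :: [List [Item lit]]]]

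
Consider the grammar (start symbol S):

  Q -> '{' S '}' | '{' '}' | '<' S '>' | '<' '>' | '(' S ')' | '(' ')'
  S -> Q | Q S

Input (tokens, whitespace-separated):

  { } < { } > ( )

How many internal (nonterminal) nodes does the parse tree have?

[S [Q { }] [S [Q < [S [Q { }]] >] [S [Q ( )]]]]

8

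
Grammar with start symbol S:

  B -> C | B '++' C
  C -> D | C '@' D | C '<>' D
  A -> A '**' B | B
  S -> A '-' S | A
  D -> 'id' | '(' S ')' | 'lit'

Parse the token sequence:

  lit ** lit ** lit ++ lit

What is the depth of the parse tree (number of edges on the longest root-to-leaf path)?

7

[S [A [A [A [B [C [D lit]]]] ** [B [C [D lit]]]] ** [B [B [C [D lit]]] ++ [C [D lit]]]]]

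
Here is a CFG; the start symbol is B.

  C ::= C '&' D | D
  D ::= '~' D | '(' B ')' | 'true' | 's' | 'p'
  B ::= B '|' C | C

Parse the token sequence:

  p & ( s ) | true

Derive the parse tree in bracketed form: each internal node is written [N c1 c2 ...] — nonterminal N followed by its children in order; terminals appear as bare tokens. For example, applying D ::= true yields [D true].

B
B | C
C | C
C & D | C
D & D | C
p & D | C
p & ( B ) | C
p & ( C ) | C
p & ( D ) | C
p & ( s ) | C
p & ( s ) | D
p & ( s ) | true

[B [B [C [C [D p]] & [D ( [B [C [D s]]] )]]] | [C [D true]]]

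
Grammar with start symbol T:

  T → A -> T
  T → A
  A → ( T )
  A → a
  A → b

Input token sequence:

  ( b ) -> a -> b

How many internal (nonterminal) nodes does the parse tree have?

[T [A ( [T [A b]] )] -> [T [A a] -> [T [A b]]]]

8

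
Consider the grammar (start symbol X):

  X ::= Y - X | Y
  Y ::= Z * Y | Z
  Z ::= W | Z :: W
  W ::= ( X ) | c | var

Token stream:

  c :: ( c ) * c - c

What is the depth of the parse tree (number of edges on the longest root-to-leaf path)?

[X [Y [Z [Z [W c]] :: [W ( [X [Y [Z [W c]]]] )]] * [Y [Z [W c]]]] - [X [Y [Z [W c]]]]]

8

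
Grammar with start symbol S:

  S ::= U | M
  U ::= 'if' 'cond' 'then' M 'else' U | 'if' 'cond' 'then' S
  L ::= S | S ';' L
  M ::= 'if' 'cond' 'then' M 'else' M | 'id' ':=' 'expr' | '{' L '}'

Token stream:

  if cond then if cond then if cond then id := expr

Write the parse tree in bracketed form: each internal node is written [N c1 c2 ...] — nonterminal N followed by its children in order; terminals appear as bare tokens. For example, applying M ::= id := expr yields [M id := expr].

[S [U if cond then [S [U if cond then [S [U if cond then [S [M id := expr]]]]]]]]

S
U
if cond then S
if cond then U
if cond then if cond then S
if cond then if cond then U
if cond then if cond then if cond then S
if cond then if cond then if cond then M
if cond then if cond then if cond then id := expr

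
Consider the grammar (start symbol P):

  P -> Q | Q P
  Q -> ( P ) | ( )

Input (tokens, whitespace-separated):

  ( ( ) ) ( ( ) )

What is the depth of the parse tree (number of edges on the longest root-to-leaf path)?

5

[P [Q ( [P [Q ( )]] )] [P [Q ( [P [Q ( )]] )]]]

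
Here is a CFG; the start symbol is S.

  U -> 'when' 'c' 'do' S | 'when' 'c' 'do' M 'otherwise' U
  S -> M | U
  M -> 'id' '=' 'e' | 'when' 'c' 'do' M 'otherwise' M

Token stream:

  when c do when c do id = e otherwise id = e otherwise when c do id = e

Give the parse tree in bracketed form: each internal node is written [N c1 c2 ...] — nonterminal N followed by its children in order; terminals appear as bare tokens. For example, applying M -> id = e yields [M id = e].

S
U
when c do M otherwise U
when c do when c do M otherwise M otherwise U
when c do when c do id = e otherwise M otherwise U
when c do when c do id = e otherwise id = e otherwise U
when c do when c do id = e otherwise id = e otherwise when c do S
when c do when c do id = e otherwise id = e otherwise when c do M
when c do when c do id = e otherwise id = e otherwise when c do id = e

[S [U when c do [M when c do [M id = e] otherwise [M id = e]] otherwise [U when c do [S [M id = e]]]]]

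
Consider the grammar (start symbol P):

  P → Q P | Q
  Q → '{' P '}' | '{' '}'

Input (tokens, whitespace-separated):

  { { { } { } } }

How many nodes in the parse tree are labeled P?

[P [Q { [P [Q { [P [Q { }] [P [Q { }]]] }]] }]]

4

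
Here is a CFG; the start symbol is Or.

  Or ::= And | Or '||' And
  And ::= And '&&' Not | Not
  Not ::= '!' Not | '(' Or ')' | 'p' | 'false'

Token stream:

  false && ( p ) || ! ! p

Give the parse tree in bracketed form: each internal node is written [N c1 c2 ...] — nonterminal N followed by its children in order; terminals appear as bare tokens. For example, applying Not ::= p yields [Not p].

Or
Or || And
And || And
And && Not || And
Not && Not || And
false && Not || And
false && ( Or ) || And
false && ( And ) || And
false && ( Not ) || And
false && ( p ) || And
false && ( p ) || Not
false && ( p ) || ! Not
false && ( p ) || ! ! Not
false && ( p ) || ! ! p

[Or [Or [And [And [Not false]] && [Not ( [Or [And [Not p]]] )]]] || [And [Not ! [Not ! [Not p]]]]]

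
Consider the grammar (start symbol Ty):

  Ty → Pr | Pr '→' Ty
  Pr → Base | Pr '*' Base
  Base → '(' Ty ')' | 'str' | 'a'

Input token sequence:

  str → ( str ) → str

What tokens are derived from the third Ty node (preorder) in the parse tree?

str

[Ty [Pr [Base str]] → [Ty [Pr [Base ( [Ty [Pr [Base str]]] )]] → [Ty [Pr [Base str]]]]]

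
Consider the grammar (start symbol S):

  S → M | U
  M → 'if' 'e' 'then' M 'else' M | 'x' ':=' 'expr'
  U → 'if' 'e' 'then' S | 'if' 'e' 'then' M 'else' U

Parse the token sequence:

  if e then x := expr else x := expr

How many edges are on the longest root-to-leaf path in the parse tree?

[S [M if e then [M x := expr] else [M x := expr]]]

3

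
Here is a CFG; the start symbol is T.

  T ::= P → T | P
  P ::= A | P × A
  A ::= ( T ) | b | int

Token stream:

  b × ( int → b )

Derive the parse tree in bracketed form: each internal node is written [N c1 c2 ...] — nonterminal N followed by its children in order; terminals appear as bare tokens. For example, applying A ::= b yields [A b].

[T [P [P [A b]] × [A ( [T [P [A int]] → [T [P [A b]]]] )]]]

T
P
P × A
A × A
b × A
b × ( T )
b × ( P → T )
b × ( A → T )
b × ( int → T )
b × ( int → P )
b × ( int → A )
b × ( int → b )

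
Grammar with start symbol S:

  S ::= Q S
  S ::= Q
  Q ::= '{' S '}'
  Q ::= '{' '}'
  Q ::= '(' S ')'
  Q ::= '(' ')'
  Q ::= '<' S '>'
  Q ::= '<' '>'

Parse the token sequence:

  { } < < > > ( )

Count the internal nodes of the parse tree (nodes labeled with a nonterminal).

8

[S [Q { }] [S [Q < [S [Q < >]] >] [S [Q ( )]]]]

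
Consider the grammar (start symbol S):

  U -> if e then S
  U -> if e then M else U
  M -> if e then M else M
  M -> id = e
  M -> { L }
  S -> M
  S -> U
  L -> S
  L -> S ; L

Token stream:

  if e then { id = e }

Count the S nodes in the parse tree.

3

[S [U if e then [S [M { [L [S [M id = e]]] }]]]]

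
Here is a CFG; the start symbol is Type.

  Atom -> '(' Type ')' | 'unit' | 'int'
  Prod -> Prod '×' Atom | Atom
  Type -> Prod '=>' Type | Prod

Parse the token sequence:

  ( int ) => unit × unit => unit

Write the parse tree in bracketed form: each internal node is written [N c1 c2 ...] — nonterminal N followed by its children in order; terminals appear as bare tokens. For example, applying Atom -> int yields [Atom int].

Type
Prod => Type
Atom => Type
( Type ) => Type
( Prod ) => Type
( Atom ) => Type
( int ) => Type
( int ) => Prod => Type
( int ) => Prod × Atom => Type
( int ) => Atom × Atom => Type
( int ) => unit × Atom => Type
( int ) => unit × unit => Type
( int ) => unit × unit => Prod
( int ) => unit × unit => Atom
( int ) => unit × unit => unit

[Type [Prod [Atom ( [Type [Prod [Atom int]]] )]] => [Type [Prod [Prod [Atom unit]] × [Atom unit]] => [Type [Prod [Atom unit]]]]]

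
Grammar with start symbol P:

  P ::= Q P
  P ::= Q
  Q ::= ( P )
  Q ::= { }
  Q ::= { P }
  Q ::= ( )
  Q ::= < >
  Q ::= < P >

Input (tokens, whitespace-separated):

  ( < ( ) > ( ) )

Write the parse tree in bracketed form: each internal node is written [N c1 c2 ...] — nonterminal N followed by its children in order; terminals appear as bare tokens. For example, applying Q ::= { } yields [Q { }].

[P [Q ( [P [Q < [P [Q ( )]] >] [P [Q ( )]]] )]]

P
Q
( P )
( Q P )
( < P > P )
( < Q > P )
( < ( ) > P )
( < ( ) > Q )
( < ( ) > ( ) )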